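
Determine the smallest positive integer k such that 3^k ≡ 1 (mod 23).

ord(3) | φ(23) = 23 − 1 = 22 = 2 · 11.
Divisors of 22: 1, 2, 11, 22.
Evaluate successive powers at the divisors of 22:
3^1 ≡ 3 (mod 23)
3^2 ≡ 9 (mod 23)
3^11 ≡ 1 (mod 23) ✓
The smallest such exponent is 11, so the order of 3 is 11.

11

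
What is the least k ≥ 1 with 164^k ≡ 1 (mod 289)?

272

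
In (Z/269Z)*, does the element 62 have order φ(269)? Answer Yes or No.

φ(269) = 269 − 1 = 268 = 2^2 · 67.
Test 62^(268/q) mod 269 for each prime factor q of 268:
62^134 ≡ 1 (mod 269)  [q = 2: ≡ 1 ✗]
62^4 ≡ 166 (mod 269)  [q = 67: ≢ 1 ✓]
The check at q = 2 fails, so 62 generates a proper subgroup.

No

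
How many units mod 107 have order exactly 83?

0

φ(107) = 107 − 1 = 106 = 2 · 53.
(Z/107Z)^× is cyclic (|G| = 106); a cyclic group of order m has exactly φ(d) elements of each order d | m, and none otherwise.
83 does not divide 106, so no element of (Z/107Z)^× has order 83.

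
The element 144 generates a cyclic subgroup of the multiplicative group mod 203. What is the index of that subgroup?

By Lagrange's theorem, ord_203(144) divides φ(203) = φ(7·29) = (7−1)·(29−1) = 6·28 = 168 = 2^3 · 3 · 7.
Divisors of 168: 1, 2, 3, 4, 6, 7, 8, 12, 14, 21, 24, 28, 42, 56, 84, 168.
Compute 144^d (mod 203) for the divisors d until we hit 1:
144^1 ≡ 144
144^2 ≡ 30
144^3 ≡ 57
144^4 ≡ 88
144^6 ≡ 1
Thus |⟨144⟩| = ord(144) = 6.
The index is φ(203) / ord(144) = 168 / 6 = 28.

28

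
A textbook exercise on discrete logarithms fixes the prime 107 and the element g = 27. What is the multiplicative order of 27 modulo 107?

53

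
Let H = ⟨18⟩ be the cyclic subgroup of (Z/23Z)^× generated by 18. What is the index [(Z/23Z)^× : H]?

By Lagrange's theorem, ord_23(18) divides φ(23) = 23 − 1 = 22 = 2 · 11.
Divisors of 22: 1, 2, 11, 22.
Check 18^d mod 23 for each divisor in increasing order:
18^1 ≡ 18
18^2 ≡ 2
18^11 ≡ 1
Thus |⟨18⟩| = ord(18) = 11.
Index = |(Z/23Z)^×| / |⟨18⟩| = 22 / 11 = 2.

2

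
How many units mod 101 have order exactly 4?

φ(101) = 101 − 1 = 100 = 2^2 · 5^2.
(Z/101Z)^× is cyclic (|G| = 100); a cyclic group of order m has exactly φ(d) elements of each order d | m, and none otherwise.
4 = 2^2 divides 100, and φ(4) = 2.

2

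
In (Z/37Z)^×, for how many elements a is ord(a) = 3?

2

φ(37) = 37 − 1 = 36 = 2^2 · 3^2.
In a cyclic group of order 36, there are φ(d) elements of order d for each divisor d of 36, and zero for non-divisors.
3 | 36, and φ(3) = 3 − 1 = 2.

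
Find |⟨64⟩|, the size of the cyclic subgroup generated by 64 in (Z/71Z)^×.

The order of 64 must divide φ(71) = 71 − 1 = 70 = 2 · 5 · 7.
Divisors of 70: 1, 2, 5, 7, 10, 14, 35, 70.
Evaluate successive powers at the divisors of 70:
64^1 ≡ 64
64^2 ≡ 49
64^5 ≡ 20
64^7 ≡ 57
64^10 ≡ 45
64^14 ≡ 54
64^35 ≡ 1
So ord_71(64) = 35.

35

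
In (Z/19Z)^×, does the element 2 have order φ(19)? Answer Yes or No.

Yes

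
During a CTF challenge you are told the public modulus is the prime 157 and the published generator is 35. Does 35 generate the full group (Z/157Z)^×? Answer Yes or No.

φ(157) = 157 − 1 = 156 = 2^2 · 3 · 13.
It suffices to check that the order of 35 is not a proper divisor of 156: compute 35^(156/q) for q ∈ {2, 3, 13}.
35^78 ≡ 1 (mod 157)  [q = 2: ≡ 1 ✗]
35^52 ≡ 12 (mod 157)  [q = 3: ≢ 1 ✓]
35^12 ≡ 108 (mod 157)  [q = 13: ≢ 1 ✓]
35^78 ≡ 1 shows ord(35) | 78, strictly less than φ(157); not a primitive root.

No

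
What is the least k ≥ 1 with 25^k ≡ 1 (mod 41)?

10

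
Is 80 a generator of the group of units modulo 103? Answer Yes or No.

φ(103) = 103 − 1 = 102 = 2 · 3 · 17.
Test 80^(102/q) mod 103 for each prime factor q of 102:
80^51 ≡ 102 (mod 103)  [q = 2: ≢ 1 ✓]
80^34 ≡ 1 (mod 103)  [q = 3: ≡ 1 ✗]
80^6 ≡ 66 (mod 103)  [q = 17: ≢ 1 ✓]
Since 80^34 ≡ 1, the order of 80 divides 34 < 102, so 80 is not a primitive root.

No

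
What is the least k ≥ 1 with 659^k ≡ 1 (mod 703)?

18

By Lagrange's theorem, ord_703(659) divides φ(703) = φ(19·37) = (19−1)·(37−1) = 18·36 = 648 = 2^3 · 3^4.
Divisors of 648: 1, 2, 3, 4, 6, 8, 9, 12, 18, 24, 27, 36, 54, 72, 81, 108, 162, 216, 324, 648.
Evaluate successive powers at the divisors of 648:
659^1 ≡ 659 (mod 703)
659^2 ≡ 530 (mod 703)
659^3 ≡ 582 (mod 703)
659^4 ≡ 403 (mod 703)
659^6 ≡ 581 (mod 703)
659^8 ≡ 16 (mod 703)
659^9 ≡ 702 (mod 703)
659^12 ≡ 121 (mod 703)
659^18 ≡ 1 (mod 703) ✓
The smallest such exponent is 18, so the order of 659 is 18.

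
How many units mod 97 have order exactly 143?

0

φ(97) = 97 − 1 = 96 = 2^5 · 3.
(Z/97Z)^× is cyclic (|G| = 96); a cyclic group of order m has exactly φ(d) elements of each order d | m, and none otherwise.
Since 143 ∤ 96, the count is 0.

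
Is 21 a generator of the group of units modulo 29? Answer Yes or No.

Yes

φ(29) = 29 − 1 = 28 = 2^2 · 7.
21 is a primitive root mod 29 iff 21^(φ(29)/q) ≢ 1 for every prime q | φ(29), i.e. q ∈ {2, 7}.
21^14 ≡ 28 (mod 29)  [q = 2: ≢ 1 ✓]
21^4 ≡ 7 (mod 29)  [q = 7: ≢ 1 ✓]
None equal 1, so ord_29(21) = 28: 21 is a primitive root.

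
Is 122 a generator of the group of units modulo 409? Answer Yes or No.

Yes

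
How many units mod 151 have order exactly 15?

8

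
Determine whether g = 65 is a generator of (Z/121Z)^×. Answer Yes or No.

No

φ(121) = φ(11^2) = 11·(11−1) = 110 = 2 · 5 · 11.
Test 65^(110/q) mod 121 for each prime factor q of 110:
65^55 ≡ 120 (mod 121)  [q = 2: ≢ 1 ✓]
65^22 ≡ 1 (mod 121)  [q = 5: ≡ 1 ✗]
65^10 ≡ 67 (mod 121)  [q = 11: ≢ 1 ✓]
The check at q = 5 fails, so 65 generates a proper subgroup.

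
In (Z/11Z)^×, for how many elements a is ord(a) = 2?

1

φ(11) = 11 − 1 = 10 = 2 · 5.
Since (Z/11Z)^× is cyclic of order 10, the number of elements of order d is φ(d) when d | 10 and 0 otherwise.
2 | 10, and φ(2) = 2 − 1 = 1.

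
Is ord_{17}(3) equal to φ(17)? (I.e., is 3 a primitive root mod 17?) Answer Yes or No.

φ(17) = 17 − 1 = 16 = 2^4.
An element g generates (Z/17Z)^× iff g^(16/q) ≢ 1 (mod 17) for each prime q ∈ {2}.
3^8 ≡ 16 (mod 17)  [q = 2: ≢ 1 ✓]
All checks pass, so 3 has order 16 and is a primitive root modulo 17.

Yes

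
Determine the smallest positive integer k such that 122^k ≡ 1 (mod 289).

Since 122 ∈ (Z/289Z)^×, its order divides φ(289) = φ(17^2) = 17·(17−1) = 272 = 2^4 · 17.
Divisors of 272: 1, 2, 4, 8, 16, 17, 34, 68, 136, 272.
Compute 122^d (mod 289) for the divisors d until we hit 1:
122^1 ≡ 122 (mod 289)
122^2 ≡ 145 (mod 289)
122^4 ≡ 217 (mod 289)
122^8 ≡ 271 (mod 289)
122^16 ≡ 35 (mod 289)
122^17 ≡ 224 (mod 289)
122^34 ≡ 179 (mod 289)
122^68 ≡ 251 (mod 289)
122^136 ≡ 288 (mod 289)
122^272 ≡ 1 (mod 289) ✓
Hence ord(122) = 272.

272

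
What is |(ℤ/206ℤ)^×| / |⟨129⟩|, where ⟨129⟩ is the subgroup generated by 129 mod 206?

2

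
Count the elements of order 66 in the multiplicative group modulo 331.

20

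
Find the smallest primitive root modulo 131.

φ(131) = 131 − 1 = 130 = 2 · 5 · 13.
g is a primitive root iff g^(130/q) ≢ 1 (mod 131) for each prime q ∈ {2, 5, 13}.
g = 2: 2^65 ≡ 130; 2^26 ≡ 53; 2^10 ≡ 107 — none is 1, so 2 is a primitive root.
So 2 is the smallest generator of (Z/131Z)^×.

2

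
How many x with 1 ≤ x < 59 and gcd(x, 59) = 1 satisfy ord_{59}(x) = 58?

28

φ(59) = 59 − 1 = 58 = 2 · 29.
(Z/59Z)^× is cyclic (|G| = 58); a cyclic group of order m has exactly φ(d) elements of each order d | m, and none otherwise.
58 = 2 · 29 divides 58, and φ(58) = 28.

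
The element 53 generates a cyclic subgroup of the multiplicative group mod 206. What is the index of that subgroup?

By Lagrange's theorem, ord_206(53) divides φ(206) = φ(2)·φ(103) = 1·102 = 102 = 2 · 3 · 17.
Divisors of 102: 1, 2, 3, 6, 17, 34, 51, 102.
Evaluate successive powers at the divisors of 102:
53^1 ≡ 53 (mod 206)
53^2 ≡ 131 (mod 206)
53^3 ≡ 145 (mod 206)
53^6 ≡ 13 (mod 206)
53^17 ≡ 57 (mod 206)
53^34 ≡ 159 (mod 206)
53^51 ≡ 205 (mod 206)
53^102 ≡ 1 (mod 206) ✓
Thus |⟨53⟩| = ord(53) = 102.
Index = |(Z/206Z)^×| / |⟨53⟩| = 102 / 102 = 1.

1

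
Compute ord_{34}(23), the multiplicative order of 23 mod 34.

16

Since 23 ∈ (Z/34Z)^×, its order divides φ(34) = φ(2)·φ(17) = 1·16 = 16 = 2^4.
Divisors of 16: 1, 2, 4, 8, 16.
Compute 23^d (mod 34) for the divisors d until we hit 1:
23^1 ≡ 23 (mod 34)
23^2 ≡ 19 (mod 34)
23^4 ≡ 21 (mod 34)
23^8 ≡ 33 (mod 34)
23^16 ≡ 1 (mod 34) ✓
Therefore the multiplicative order of 23 modulo 34 is 16.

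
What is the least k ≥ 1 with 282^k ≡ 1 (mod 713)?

ord(282) | φ(713) = φ(23·31) = (23−1)·(31−1) = 22·30 = 660 = 2^2 · 3 · 5 · 11.
Divisors of 660: 1, 2, 3, 4, 5, 6, 10, 11, 12, 15, 20, 22, 30, 33, 44, 55, 60, 66, 110, 132, 165, 220, 330, 660.
Check 282^d mod 713 for each divisor in increasing order:
282^1 ≡ 282
282^2 ≡ 381
282^3 ≡ 492
282^4 ≡ 422
282^5 ≡ 646
282^6 ≡ 357
282^10 ≡ 211
282^11 ≡ 323
282^12 ≡ 535
282^15 ≡ 123
282^20 ≡ 315
282^22 ≡ 231
282^30 ≡ 156
282^33 ≡ 461
282^44 ≡ 599
282^55 ≡ 254
282^60 ≡ 94
282^66 ≡ 47
282^110 ≡ 346
282^132 ≡ 70
282^165 ≡ 185
282^220 ≡ 645
282^330 ≡ 1
Hence ord(282) = 330.

330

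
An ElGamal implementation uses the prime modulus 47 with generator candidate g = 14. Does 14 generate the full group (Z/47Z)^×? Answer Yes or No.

No

φ(47) = 47 − 1 = 46 = 2 · 23.
Test 14^(46/q) mod 47 for each prime factor q of 46:
14^23 ≡ 1 (mod 47)  [q = 2: ≡ 1 ✗]
14^2 ≡ 8 (mod 47)  [q = 23: ≢ 1 ✓]
Since 14^23 ≡ 1, the order of 14 divides 23 < 46, so 14 is not a primitive root.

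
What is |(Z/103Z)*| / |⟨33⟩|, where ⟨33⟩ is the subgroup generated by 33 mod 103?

ord(33) | φ(103) = 103 − 1 = 102 = 2 · 3 · 17.
Divisors of 102: 1, 2, 3, 6, 17, 34, 51, 102.
Compute 33^d (mod 103) for the divisors d until we hit 1:
33^1 ≡ 33 (mod 103)
33^2 ≡ 59 (mod 103)
33^3 ≡ 93 (mod 103)
33^6 ≡ 100 (mod 103)
33^17 ≡ 46 (mod 103)
33^34 ≡ 56 (mod 103)
33^51 ≡ 1 (mod 103) ✓
So ord_103(33) = 51, hence |⟨33⟩| = 51.
Index = |(Z/103Z)^×| / |⟨33⟩| = 102 / 51 = 2.

2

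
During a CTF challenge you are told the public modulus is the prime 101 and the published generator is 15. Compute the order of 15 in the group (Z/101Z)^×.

Since 15 ∈ (Z/101Z)^×, its order divides φ(101) = 101 − 1 = 100 = 2^2 · 5^2.
Divisors of 100: 1, 2, 4, 5, 10, 20, 25, 50, 100.
Check 15^d mod 101 for each divisor in increasing order:
15^1 ≡ 15
15^2 ≡ 23
15^4 ≡ 24
15^5 ≡ 57
15^10 ≡ 17
15^20 ≡ 87
15^25 ≡ 10
15^50 ≡ 100
15^100 ≡ 1
The smallest such exponent is 100, so the order of 15 is 100.

100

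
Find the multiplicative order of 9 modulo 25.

10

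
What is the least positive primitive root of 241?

φ(241) = 241 − 1 = 240 = 2^4 · 3 · 5.
g is a primitive root iff g^(240/q) ≢ 1 (mod 241) for each prime q ∈ {2, 3, 5}.
g = 2: 2^120 ≡ 1 — hits 1, so not a primitive root.
g = 3: 3^120 ≡ 1 — hits 1, so not a primitive root.
g = 4: 4^120 ≡ 1 — hits 1, so not a primitive root.
g = 5: 5^120 ≡ 1 — hits 1, so not a primitive root.
g = 6: 6^120 ≡ 1 — hits 1, so not a primitive root.
g = 7: 7^120 ≡ 240; 7^80 ≡ 15; 7^48 ≡ 91 — none is 1, so 7 is a primitive root.
So 7 is the smallest generator of (Z/241Z)^×.

7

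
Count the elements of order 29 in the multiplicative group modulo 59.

28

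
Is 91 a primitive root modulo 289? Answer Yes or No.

Yes

φ(289) = φ(17^2) = 17·(17−1) = 272 = 2^4 · 17.
An element g generates (Z/289Z)^× iff g^(272/q) ≢ 1 (mod 289) for each prime q ∈ {2, 17}.
91^136 ≡ 288 (mod 289)  [q = 2: ≢ 1 ✓]
91^16 ≡ 137 (mod 289)  [q = 17: ≢ 1 ✓]
All checks pass, so 91 has order 272 and is a primitive root modulo 289.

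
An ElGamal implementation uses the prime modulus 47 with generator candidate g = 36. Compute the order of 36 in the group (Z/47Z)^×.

23

ord(36) | φ(47) = 47 − 1 = 46 = 2 · 23.
Divisors of 46: 1, 2, 23, 46.
Check 36^d mod 47 for each divisor in increasing order:
36^1 ≡ 36 (mod 47)
36^2 ≡ 27 (mod 47)
36^23 ≡ 1 (mod 47) ✓
So ord_47(36) = 23.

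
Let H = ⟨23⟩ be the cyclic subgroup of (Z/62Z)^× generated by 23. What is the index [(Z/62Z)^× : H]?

3

ord(23) | φ(62) = φ(2)·φ(31) = 1·30 = 30 = 2 · 3 · 5.
Divisors of 30: 1, 2, 3, 5, 6, 10, 15, 30.
Evaluate successive powers at the divisors of 30:
23^1 ≡ 23 (mod 62)
23^2 ≡ 33 (mod 62)
23^3 ≡ 15 (mod 62)
23^5 ≡ 61 (mod 62)
23^6 ≡ 39 (mod 62)
23^10 ≡ 1 (mod 62) ✓
Thus |⟨23⟩| = ord(23) = 10.
[(Z/62Z)^× : ⟨23⟩] = 30/10 = 3.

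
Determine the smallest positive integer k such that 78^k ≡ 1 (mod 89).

11

By Lagrange's theorem, ord_89(78) divides φ(89) = 89 − 1 = 88 = 2^3 · 11.
Divisors of 88: 1, 2, 4, 8, 11, 22, 44, 88.
Compute 78^d (mod 89) for the divisors d until we hit 1:
78^1 ≡ 78 (mod 89)
78^2 ≡ 32 (mod 89)
78^4 ≡ 45 (mod 89)
78^8 ≡ 67 (mod 89)
78^11 ≡ 1 (mod 89) ✓
Hence ord(78) = 11.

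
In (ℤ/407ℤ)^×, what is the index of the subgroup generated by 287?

20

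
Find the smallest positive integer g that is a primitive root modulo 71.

7

φ(71) = 71 − 1 = 70 = 2 · 5 · 7.
g is a primitive root iff g^(70/q) ≢ 1 (mod 71) for each prime q ∈ {2, 5, 7}.
g = 2: 2^35 ≡ 1 — hits 1, so not a primitive root.
g = 3: 3^35 ≡ 1 — hits 1, so not a primitive root.
g = 4: 4^35 ≡ 1 — hits 1, so not a primitive root.
g = 5: 5^35 ≡ 1 — hits 1, so not a primitive root.
g = 6: 6^35 ≡ 1 — hits 1, so not a primitive root.
g = 7: 7^35 ≡ 70; 7^14 ≡ 54; 7^10 ≡ 45 — none is 1, so 7 is a primitive root.
The smallest primitive root modulo 71 is 7.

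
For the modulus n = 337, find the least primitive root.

φ(337) = 337 − 1 = 336 = 2^4 · 3 · 7.
g is a primitive root iff g^(336/q) ≢ 1 (mod 337) for each prime q ∈ {2, 3, 7}.
g = 2: 2^168 ≡ 1 — hits 1, so not a primitive root.
g = 3: 3^168 ≡ 1 — hits 1, so not a primitive root.
g = 4: 4^168 ≡ 1 — hits 1, so not a primitive root.
g = 5: 5^168 ≡ 336; 5^112 ≡ 1 — hits 1, so not a primitive root.
g = 6: 6^168 ≡ 1 — hits 1, so not a primitive root.
g = 7: 7^168 ≡ 1 — hits 1, so not a primitive root.
g = 8: 8^168 ≡ 1 — hits 1, so not a primitive root.
g = 9: 9^168 ≡ 1 — hits 1, so not a primitive root.
g = 10: 10^168 ≡ 336; 10^112 ≡ 128; 10^48 ≡ 175 — none is 1, so 10 is a primitive root.
Hence the least primitive root of 337 is 10.

10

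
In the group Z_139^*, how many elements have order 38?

φ(139) = 139 − 1 = 138 = 2 · 3 · 23.
In a cyclic group of order 138, there are φ(d) elements of order d for each divisor d of 138, and zero for non-divisors.
Here 138 is not a multiple of 38, so there are no elements of order 38.

0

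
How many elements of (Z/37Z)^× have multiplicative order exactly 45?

φ(37) = 37 − 1 = 36 = 2^2 · 3^2.
In a cyclic group of order 36, there are φ(d) elements of order d for each divisor d of 36, and zero for non-divisors.
Since 45 ∤ 36, the count is 0.

0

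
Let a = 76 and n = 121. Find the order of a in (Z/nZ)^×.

22

By Lagrange's theorem, ord_121(76) divides φ(121) = φ(11^2) = 11·(11−1) = 110 = 2 · 5 · 11.
Divisors of 110: 1, 2, 5, 10, 11, 22, 55, 110.
Test each divisor d:
76^1 ≡ 76 (mod 121)
76^2 ≡ 89 (mod 121)
76^5 ≡ 21 (mod 121)
76^10 ≡ 78 (mod 121)
76^11 ≡ 120 (mod 121)
76^22 ≡ 1 (mod 121) ✓
So ord_121(76) = 22.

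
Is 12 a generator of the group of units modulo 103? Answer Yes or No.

φ(103) = 103 − 1 = 102 = 2 · 3 · 17.
12 is a primitive root mod 103 iff 12^(φ(103)/q) ≢ 1 for every prime q | φ(103), i.e. q ∈ {2, 3, 17}.
12^51 ≡ 102 (mod 103)  [q = 2: ≢ 1 ✓]
12^34 ≡ 56 (mod 103)  [q = 3: ≢ 1 ✓]
12^6 ≡ 14 (mod 103)  [q = 17: ≢ 1 ✓]
Every test exponent gives a nontrivial residue, hence 12 generates the full group.

Yes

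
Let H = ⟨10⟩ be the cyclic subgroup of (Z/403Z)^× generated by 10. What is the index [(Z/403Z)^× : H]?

The order of 10 must divide φ(403) = φ(13·31) = (13−1)·(31−1) = 12·30 = 360 = 2^3 · 3^2 · 5.
Divisors of 360: 1, 2, 3, 4, 5, 6, 8, 9, 10, 12, 15, 18, 20, 24, 30, 36, 40, 45, 60, 72, 90, 120, 180, 360.
Compute 10^d (mod 403) for the divisors d until we hit 1:
10^1 ≡ 10 (mod 403)
10^2 ≡ 100 (mod 403)
10^3 ≡ 194 (mod 403)
10^4 ≡ 328 (mod 403)
10^5 ≡ 56 (mod 403)
10^6 ≡ 157 (mod 403)
10^8 ≡ 386 (mod 403)
10^9 ≡ 233 (mod 403)
10^10 ≡ 315 (mod 403)
10^12 ≡ 66 (mod 403)
10^15 ≡ 311 (mod 403)
10^18 ≡ 287 (mod 403)
10^20 ≡ 87 (mod 403)
10^24 ≡ 326 (mod 403)
10^30 ≡ 1 (mod 403) ✓
Thus |⟨10⟩| = ord(10) = 30.
The index is φ(403) / ord(10) = 360 / 30 = 12.

12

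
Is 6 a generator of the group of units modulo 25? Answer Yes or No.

φ(25) = φ(5^2) = 5·(5−1) = 20 = 2^2 · 5.
6 is a primitive root mod 25 iff 6^(φ(25)/q) ≢ 1 for every prime q | φ(25), i.e. q ∈ {2, 5}.
6^10 ≡ 1 (mod 25)  [q = 2: ≡ 1 ✗]
6^4 ≡ 21 (mod 25)  [q = 5: ≢ 1 ✓]
Since 6^10 ≡ 1, the order of 6 divides 10 < 20, so 6 is not a primitive root.

No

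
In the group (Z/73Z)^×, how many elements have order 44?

0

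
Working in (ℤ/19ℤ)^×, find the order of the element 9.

The order of 9 must divide φ(19) = 19 − 1 = 18 = 2 · 3^2.
Divisors of 18: 1, 2, 3, 6, 9, 18.
Compute 9^d (mod 19) for the divisors d until we hit 1:
9^1 ≡ 9 (mod 19)
9^2 ≡ 5 (mod 19)
9^3 ≡ 7 (mod 19)
9^6 ≡ 11 (mod 19)
9^9 ≡ 1 (mod 19) ✓
The smallest such exponent is 9, so the order of 9 is 9.

9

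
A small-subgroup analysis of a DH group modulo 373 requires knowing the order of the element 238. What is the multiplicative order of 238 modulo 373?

Since 238 ∈ (Z/373Z)^×, its order divides φ(373) = 373 − 1 = 372 = 2^2 · 3 · 31.
Divisors of 372: 1, 2, 3, 4, 6, 12, 31, 62, 93, 124, 186, 372.
Compute 238^d (mod 373) for the divisors d until we hit 1:
238^1 ≡ 238
238^2 ≡ 321
238^3 ≡ 306
238^4 ≡ 93
238^6 ≡ 13
238^12 ≡ 169
238^31 ≡ 304
238^62 ≡ 285
238^93 ≡ 104
238^124 ≡ 284
238^186 ≡ 372
238^372 ≡ 1
The smallest such exponent is 372, so the order of 238 is 372.

372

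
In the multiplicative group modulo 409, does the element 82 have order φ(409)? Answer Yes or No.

No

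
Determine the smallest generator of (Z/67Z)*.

2

φ(67) = 67 − 1 = 66 = 2 · 3 · 11.
g is a primitive root iff g^(66/q) ≢ 1 (mod 67) for each prime q ∈ {2, 3, 11}.
g = 2: 2^33 ≡ 66; 2^22 ≡ 37; 2^6 ≡ 64 — none is 1, so 2 is a primitive root.
So 2 is the smallest generator of (Z/67Z)^×.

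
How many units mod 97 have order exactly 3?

2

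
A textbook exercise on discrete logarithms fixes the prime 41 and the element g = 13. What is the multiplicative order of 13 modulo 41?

40

Since 13 ∈ (Z/41Z)^×, its order divides φ(41) = 41 − 1 = 40 = 2^3 · 5.
Divisors of 40: 1, 2, 4, 5, 8, 10, 20, 40.
Compute 13^d (mod 41) for the divisors d until we hit 1:
13^1 ≡ 13 (mod 41)
13^2 ≡ 5 (mod 41)
13^4 ≡ 25 (mod 41)
13^5 ≡ 38 (mod 41)
13^8 ≡ 10 (mod 41)
13^10 ≡ 9 (mod 41)
13^20 ≡ 40 (mod 41)
13^40 ≡ 1 (mod 41) ✓
The smallest such exponent is 40, so the order of 13 is 40.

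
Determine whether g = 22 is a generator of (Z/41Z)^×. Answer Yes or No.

Yes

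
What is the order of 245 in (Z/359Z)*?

179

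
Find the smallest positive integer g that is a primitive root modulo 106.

3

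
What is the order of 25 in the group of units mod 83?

41

ord(25) | φ(83) = 83 − 1 = 82 = 2 · 41.
Divisors of 82: 1, 2, 41, 82.
Evaluate successive powers at the divisors of 82:
25^1 ≡ 25
25^2 ≡ 44
25^41 ≡ 1
So ord_83(25) = 41.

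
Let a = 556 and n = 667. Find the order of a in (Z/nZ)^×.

154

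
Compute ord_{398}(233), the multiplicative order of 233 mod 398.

198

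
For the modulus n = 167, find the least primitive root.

5

φ(167) = 167 − 1 = 166 = 2 · 83.
g is a primitive root iff g^(166/q) ≢ 1 (mod 167) for each prime q ∈ {2, 83}.
g = 2: 2^83 ≡ 1 — hits 1, so not a primitive root.
g = 3: 3^83 ≡ 1 — hits 1, so not a primitive root.
g = 4: 4^83 ≡ 1 — hits 1, so not a primitive root.
g = 5: 5^83 ≡ 166; 5^2 ≡ 25 — none is 1, so 5 is a primitive root.
Hence the least primitive root of 167 is 5.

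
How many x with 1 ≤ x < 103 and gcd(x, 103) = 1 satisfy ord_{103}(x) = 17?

16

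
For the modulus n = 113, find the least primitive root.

φ(113) = 113 − 1 = 112 = 2^4 · 7.
Test candidates g = 2, 3, … against the prime factors q ∈ {2, 7} of φ(113): g is a generator iff g^(112/q) ≢ 1 for every such q.
g = 2: 2^56 ≡ 1 — hits 1, so not a primitive root.
g = 3: 3^56 ≡ 112; 3^16 ≡ 49 — none is 1, so 3 is a primitive root.
The smallest primitive root modulo 113 is 3.

3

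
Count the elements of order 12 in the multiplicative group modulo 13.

φ(13) = 13 − 1 = 12 = 2^2 · 3.
(Z/13Z)^× is cyclic (|G| = 12); a cyclic group of order m has exactly φ(d) elements of each order d | m, and none otherwise.
12 = 2^2 · 3 divides 12, and φ(12) = 4.

4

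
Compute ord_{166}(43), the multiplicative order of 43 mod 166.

82

By Lagrange's theorem, ord_166(43) divides φ(166) = φ(2)·φ(83) = 1·82 = 82 = 2 · 41.
Divisors of 82: 1, 2, 41, 82.
Evaluate successive powers at the divisors of 82:
43^1 ≡ 43 (mod 166)
43^2 ≡ 23 (mod 166)
43^41 ≡ 165 (mod 166)
43^82 ≡ 1 (mod 166) ✓
The smallest such exponent is 82, so the order of 43 is 82.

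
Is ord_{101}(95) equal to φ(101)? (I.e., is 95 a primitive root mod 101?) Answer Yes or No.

φ(101) = 101 − 1 = 100 = 2^2 · 5^2.
Test 95^(100/q) mod 101 for each prime factor q of 100:
95^50 ≡ 1 (mod 101)  [q = 2: ≡ 1 ✗]
95^20 ≡ 1 (mod 101)  [q = 5: ≡ 1 ✗]
95^50 ≡ 1 shows ord(95) | 50, strictly less than φ(101); not a primitive root.

No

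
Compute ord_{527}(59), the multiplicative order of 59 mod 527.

120

Since 59 ∈ (Z/527Z)^×, its order divides φ(527) = φ(17·31) = (17−1)·(31−1) = 16·30 = 480 = 2^5 · 3 · 5.
Divisors of 480: 1, 2, 3, 4, 5, 6, 8, 10, 12, 15, 16, 20, 24, 30, 32, 40, 48, 60, 80, 96, 120, 160, 240, 480.
Test each divisor d:
59^1 ≡ 59 (mod 527)
59^2 ≡ 319 (mod 527)
59^3 ≡ 376 (mod 527)
59^4 ≡ 50 (mod 527)
59^5 ≡ 315 (mod 527)
59^6 ≡ 140 (mod 527)
59^8 ≡ 392 (mod 527)
59^10 ≡ 149 (mod 527)
59^12 ≡ 101 (mod 527)
59^15 ≡ 32 (mod 527)
59^16 ≡ 307 (mod 527)
59^20 ≡ 67 (mod 527)
59^24 ≡ 188 (mod 527)
59^30 ≡ 497 (mod 527)
59^32 ≡ 443 (mod 527)
59^40 ≡ 273 (mod 527)
59^48 ≡ 35 (mod 527)
59^60 ≡ 373 (mod 527)
59^80 ≡ 222 (mod 527)
59^96 ≡ 171 (mod 527)
59^120 ≡ 1 (mod 527) ✓
The smallest such exponent is 120, so the order of 59 is 120.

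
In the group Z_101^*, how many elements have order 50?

20

φ(101) = 101 − 1 = 100 = 2^2 · 5^2.
Since (Z/101Z)^× is cyclic of order 100, the number of elements of order d is φ(d) when d | 100 and 0 otherwise.
50 = 2 · 5^2 divides 100, and φ(50) = 20.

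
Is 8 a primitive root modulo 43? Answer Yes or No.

φ(43) = 43 − 1 = 42 = 2 · 3 · 7.
It suffices to check that the order of 8 is not a proper divisor of 42: compute 8^(42/q) for q ∈ {2, 3, 7}.
8^21 ≡ 42 (mod 43)  [q = 2: ≢ 1 ✓]
8^14 ≡ 1 (mod 43)  [q = 3: ≡ 1 ✗]
8^6 ≡ 16 (mod 43)  [q = 7: ≢ 1 ✓]
The check at q = 3 fails, so 8 generates a proper subgroup.

No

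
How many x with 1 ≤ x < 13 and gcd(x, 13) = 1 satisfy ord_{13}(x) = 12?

4

φ(13) = 13 − 1 = 12 = 2^2 · 3.
In a cyclic group of order 12, there are φ(d) elements of order d for each divisor d of 12, and zero for non-divisors.
12 = 2^2 · 3 divides 12, and φ(12) = 4.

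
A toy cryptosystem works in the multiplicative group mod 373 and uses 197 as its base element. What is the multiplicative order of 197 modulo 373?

124

Since 197 ∈ (Z/373Z)^×, its order divides φ(373) = 373 − 1 = 372 = 2^2 · 3 · 31.
Divisors of 372: 1, 2, 3, 4, 6, 12, 31, 62, 93, 124, 186, 372.
Evaluate successive powers at the divisors of 372:
197^1 ≡ 197 (mod 373)
197^2 ≡ 17 (mod 373)
197^3 ≡ 365 (mod 373)
197^4 ≡ 289 (mod 373)
197^6 ≡ 64 (mod 373)
197^12 ≡ 366 (mod 373)
197^31 ≡ 104 (mod 373)
197^62 ≡ 372 (mod 373)
197^93 ≡ 269 (mod 373)
197^124 ≡ 1 (mod 373) ✓
Hence ord(197) = 124.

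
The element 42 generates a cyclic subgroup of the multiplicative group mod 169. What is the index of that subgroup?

4

Since 42 ∈ (Z/169Z)^×, its order divides φ(169) = φ(13^2) = 13·(13−1) = 156 = 2^2 · 3 · 13.
Divisors of 156: 1, 2, 3, 4, 6, 12, 13, 26, 39, 52, 78, 156.
Evaluate successive powers at the divisors of 156:
42^1 ≡ 42
42^2 ≡ 74
42^3 ≡ 66
42^4 ≡ 68
42^6 ≡ 131
42^12 ≡ 92
42^13 ≡ 146
42^26 ≡ 22
42^39 ≡ 1
So ord_169(42) = 39, hence |⟨42⟩| = 39.
The index is φ(169) / ord(42) = 156 / 39 = 4.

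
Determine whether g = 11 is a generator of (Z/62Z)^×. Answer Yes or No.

Yes

φ(62) = φ(2)·φ(31) = 1·30 = 30 = 2 · 3 · 5.
It suffices to check that the order of 11 is not a proper divisor of 30: compute 11^(30/q) for q ∈ {2, 3, 5}.
11^15 ≡ 61 (mod 62)  [q = 2: ≢ 1 ✓]
11^10 ≡ 5 (mod 62)  [q = 3: ≢ 1 ✓]
11^6 ≡ 35 (mod 62)  [q = 5: ≢ 1 ✓]
Every test exponent gives a nontrivial residue, hence 11 generates the full group.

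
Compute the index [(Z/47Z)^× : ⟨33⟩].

Since 33 ∈ (Z/47Z)^×, its order divides φ(47) = 47 − 1 = 46 = 2 · 23.
Divisors of 46: 1, 2, 23, 46.
Evaluate successive powers at the divisors of 46:
33^1 ≡ 33 (mod 47)
33^2 ≡ 8 (mod 47)
33^23 ≡ 46 (mod 47)
33^46 ≡ 1 (mod 47) ✓
The order of 33 is 46, so the subgroup it generates has 46 elements.
The index is φ(47) / ord(33) = 46 / 46 = 1.

1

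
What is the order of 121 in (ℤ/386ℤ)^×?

32

Since 121 ∈ (Z/386Z)^×, its order divides φ(386) = φ(2)·φ(193) = 1·192 = 192 = 2^6 · 3.
Divisors of 192: 1, 2, 3, 4, 6, 8, 12, 16, 24, 32, 48, 64, 96, 192.
Evaluate successive powers at the divisors of 192:
121^1 ≡ 121 (mod 386)
121^2 ≡ 359 (mod 386)
121^3 ≡ 207 (mod 386)
121^4 ≡ 343 (mod 386)
121^6 ≡ 3 (mod 386)
121^8 ≡ 305 (mod 386)
121^12 ≡ 9 (mod 386)
121^16 ≡ 385 (mod 386)
121^24 ≡ 81 (mod 386)
121^32 ≡ 1 (mod 386) ✓
The smallest such exponent is 32, so the order of 121 is 32.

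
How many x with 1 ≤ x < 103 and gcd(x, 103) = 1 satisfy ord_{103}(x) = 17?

16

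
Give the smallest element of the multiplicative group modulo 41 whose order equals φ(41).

φ(41) = 41 − 1 = 40 = 2^3 · 5.
g is a primitive root iff g^(40/q) ≢ 1 (mod 41) for each prime q ∈ {2, 5}.
g = 2: 2^20 ≡ 1 — hits 1, so not a primitive root.
g = 3: 3^20 ≡ 40; 3^8 ≡ 1 — hits 1, so not a primitive root.
g = 4: 4^20 ≡ 1 — hits 1, so not a primitive root.
g = 5: 5^20 ≡ 1 — hits 1, so not a primitive root.
g = 6: 6^20 ≡ 40; 6^8 ≡ 10 — none is 1, so 6 is a primitive root.
So 6 is the smallest generator of (Z/41Z)^×.

6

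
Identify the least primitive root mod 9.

2

φ(9) = φ(3^2) = 3·(3−1) = 6 = 2 · 3.
g is a primitive root iff g^(6/q) ≢ 1 (mod 9) for each prime q ∈ {2, 3}.
g = 2: 2^3 ≡ 8; 2^2 ≡ 4 — none is 1, so 2 is a primitive root.
The smallest primitive root modulo 9 is 2.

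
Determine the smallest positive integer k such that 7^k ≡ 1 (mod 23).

22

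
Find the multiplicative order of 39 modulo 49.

21

By Lagrange's theorem, ord_49(39) divides φ(49) = φ(7^2) = 7·(7−1) = 42 = 2 · 3 · 7.
Divisors of 42: 1, 2, 3, 6, 7, 14, 21, 42.
Check 39^d mod 49 for each divisor in increasing order:
39^1 ≡ 39 (mod 49)
39^2 ≡ 2 (mod 49)
39^3 ≡ 29 (mod 49)
39^6 ≡ 8 (mod 49)
39^7 ≡ 18 (mod 49)
39^14 ≡ 30 (mod 49)
39^21 ≡ 1 (mod 49) ✓
The smallest such exponent is 21, so the order of 39 is 21.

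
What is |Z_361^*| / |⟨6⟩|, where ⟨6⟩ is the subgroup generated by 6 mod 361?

2

The order of 6 must divide φ(361) = φ(19^2) = 19·(19−1) = 342 = 2 · 3^2 · 19.
Divisors of 342: 1, 2, 3, 6, 9, 18, 19, 38, 57, 114, 171, 342.
Check 6^d mod 361 for each divisor in increasing order:
6^1 ≡ 6
6^2 ≡ 36
6^3 ≡ 216
6^6 ≡ 87
6^9 ≡ 20
6^18 ≡ 39
6^19 ≡ 234
6^38 ≡ 245
6^57 ≡ 292
6^114 ≡ 68
6^171 ≡ 1
Thus |⟨6⟩| = ord(6) = 171.
The index is φ(361) / ord(6) = 342 / 171 = 2.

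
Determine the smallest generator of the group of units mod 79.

3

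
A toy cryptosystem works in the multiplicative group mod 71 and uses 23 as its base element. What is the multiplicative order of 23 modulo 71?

14

Since 23 ∈ (Z/71Z)^×, its order divides φ(71) = 71 − 1 = 70 = 2 · 5 · 7.
Divisors of 70: 1, 2, 5, 7, 10, 14, 35, 70.
Check 23^d mod 71 for each divisor in increasing order:
23^1 ≡ 23
23^2 ≡ 32
23^5 ≡ 51
23^7 ≡ 70
23^10 ≡ 45
23^14 ≡ 1
The smallest such exponent is 14, so the order of 23 is 14.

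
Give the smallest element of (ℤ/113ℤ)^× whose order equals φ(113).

3

φ(113) = 113 − 1 = 112 = 2^4 · 7.
g is a primitive root iff g^(112/q) ≢ 1 (mod 113) for each prime q ∈ {2, 7}.
g = 2: 2^56 ≡ 1 — hits 1, so not a primitive root.
g = 3: 3^56 ≡ 112; 3^16 ≡ 49 — none is 1, so 3 is a primitive root.
So 3 is the smallest generator of (Z/113Z)^×.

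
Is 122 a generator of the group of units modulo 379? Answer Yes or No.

φ(379) = 379 − 1 = 378 = 2 · 3^3 · 7.
122 is a primitive root mod 379 iff 122^(φ(379)/q) ≢ 1 for every prime q | φ(379), i.e. q ∈ {2, 3, 7}.
122^189 ≡ 378 (mod 379)  [q = 2: ≢ 1 ✓]
122^126 ≡ 51 (mod 379)  [q = 3: ≢ 1 ✓]
122^54 ≡ 125 (mod 379)  [q = 7: ≢ 1 ✓]
All checks pass, so 122 has order 378 and is a primitive root modulo 379.

Yes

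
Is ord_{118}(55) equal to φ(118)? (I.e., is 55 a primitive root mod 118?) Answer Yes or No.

φ(118) = φ(2)·φ(59) = 1·58 = 58 = 2 · 29.
55 is a primitive root mod 118 iff 55^(φ(118)/q) ≢ 1 for every prime q | φ(118), i.e. q ∈ {2, 29}.
55^29 ≡ 117 (mod 118)  [q = 2: ≢ 1 ✓]
55^2 ≡ 75 (mod 118)  [q = 29: ≢ 1 ✓]
Every test exponent gives a nontrivial residue, hence 55 generates the full group.

Yes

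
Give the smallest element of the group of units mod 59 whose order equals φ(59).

φ(59) = 59 − 1 = 58 = 2 · 29.
g is a primitive root iff g^(58/q) ≢ 1 (mod 59) for each prime q ∈ {2, 29}.
g = 2: 2^29 ≡ 58; 2^2 ≡ 4 — none is 1, so 2 is a primitive root.
The smallest primitive root modulo 59 is 2.

2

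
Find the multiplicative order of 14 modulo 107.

By Lagrange's theorem, ord_107(14) divides φ(107) = 107 − 1 = 106 = 2 · 53.
Divisors of 106: 1, 2, 53, 106.
Check 14^d mod 107 for each divisor in increasing order:
14^1 ≡ 14 (mod 107)
14^2 ≡ 89 (mod 107)
14^53 ≡ 1 (mod 107) ✓
Therefore the multiplicative order of 14 modulo 107 is 53.

53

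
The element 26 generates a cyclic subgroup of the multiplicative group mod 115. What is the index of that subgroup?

By Lagrange's theorem, ord_115(26) divides φ(115) = φ(5·23) = (5−1)·(23−1) = 4·22 = 88 = 2^3 · 11.
Divisors of 88: 1, 2, 4, 8, 11, 22, 44, 88.
Compute 26^d (mod 115) for the divisors d until we hit 1:
26^1 ≡ 26 (mod 115)
26^2 ≡ 101 (mod 115)
26^4 ≡ 81 (mod 115)
26^8 ≡ 6 (mod 115)
26^11 ≡ 1 (mod 115) ✓
The order of 26 is 11, so the subgroup it generates has 11 elements.
Index = |(Z/115Z)^×| / |⟨26⟩| = 88 / 11 = 8.

8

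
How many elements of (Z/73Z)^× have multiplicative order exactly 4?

2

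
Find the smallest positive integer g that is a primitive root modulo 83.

2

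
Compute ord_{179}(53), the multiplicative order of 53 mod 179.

ord(53) | φ(179) = 179 − 1 = 178 = 2 · 89.
Divisors of 178: 1, 2, 89, 178.
Evaluate successive powers at the divisors of 178:
53^1 ≡ 53
53^2 ≡ 124
53^89 ≡ 178
53^178 ≡ 1
Therefore the multiplicative order of 53 modulo 179 is 178.

178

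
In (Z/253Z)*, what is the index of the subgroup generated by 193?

2

ord(193) | φ(253) = φ(11·23) = (11−1)·(23−1) = 10·22 = 220 = 2^2 · 5 · 11.
Divisors of 220: 1, 2, 4, 5, 10, 11, 20, 22, 44, 55, 110, 220.
Check 193^d mod 253 for each divisor in increasing order:
193^1 ≡ 193
193^2 ≡ 58
193^4 ≡ 75
193^5 ≡ 54
193^10 ≡ 133
193^11 ≡ 116
193^20 ≡ 232
193^22 ≡ 47
193^44 ≡ 185
193^55 ≡ 208
193^110 ≡ 1
Thus |⟨193⟩| = ord(193) = 110.
[(Z/253Z)^× : ⟨193⟩] = 220/110 = 2.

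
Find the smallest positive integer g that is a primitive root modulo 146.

5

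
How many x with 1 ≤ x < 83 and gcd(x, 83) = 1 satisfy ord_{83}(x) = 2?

1

φ(83) = 83 − 1 = 82 = 2 · 41.
In a cyclic group of order 82, there are φ(d) elements of order d for each divisor d of 82, and zero for non-divisors.
2 | 82, and φ(2) = 2 − 1 = 1.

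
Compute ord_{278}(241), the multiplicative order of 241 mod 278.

138

Since 241 ∈ (Z/278Z)^×, its order divides φ(278) = φ(2)·φ(139) = 1·138 = 138 = 2 · 3 · 23.
Divisors of 138: 1, 2, 3, 6, 23, 46, 69, 138.
Compute 241^d (mod 278) for the divisors d until we hit 1:
241^1 ≡ 241 (mod 278)
241^2 ≡ 257 (mod 278)
241^3 ≡ 221 (mod 278)
241^6 ≡ 191 (mod 278)
241^23 ≡ 43 (mod 278)
241^46 ≡ 181 (mod 278)
241^69 ≡ 277 (mod 278)
241^138 ≡ 1 (mod 278) ✓
So ord_278(241) = 138.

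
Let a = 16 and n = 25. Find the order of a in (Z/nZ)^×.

5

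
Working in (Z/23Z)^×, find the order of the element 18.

Since 18 ∈ (Z/23Z)^×, its order divides φ(23) = 23 − 1 = 22 = 2 · 11.
Divisors of 22: 1, 2, 11, 22.
Evaluate successive powers at the divisors of 22:
18^1 ≡ 18
18^2 ≡ 2
18^11 ≡ 1
So ord_23(18) = 11.

11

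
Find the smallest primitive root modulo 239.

φ(239) = 239 − 1 = 238 = 2 · 7 · 17.
Test candidates g = 2, 3, … against the prime factors q ∈ {2, 7, 17} of φ(239): g is a generator iff g^(238/q) ≢ 1 for every such q.
g = 2: 2^119 ≡ 1 — hits 1, so not a primitive root.
g = 3: 3^119 ≡ 1 — hits 1, so not a primitive root.
g = 4: 4^119 ≡ 1 — hits 1, so not a primitive root.
g = 5: 5^119 ≡ 1 — hits 1, so not a primitive root.
g = 6: 6^119 ≡ 1 — hits 1, so not a primitive root.
g = 7: 7^119 ≡ 238; 7^34 ≡ 24; 7^14 ≡ 211 — none is 1, so 7 is a primitive root.
The smallest primitive root modulo 239 is 7.

7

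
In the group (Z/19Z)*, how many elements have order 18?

φ(19) = 19 − 1 = 18 = 2 · 3^2.
(Z/19Z)^× is cyclic (|G| = 18); a cyclic group of order m has exactly φ(d) elements of each order d | m, and none otherwise.
18 = 2 · 3^2 divides 18, and φ(18) = 6.

6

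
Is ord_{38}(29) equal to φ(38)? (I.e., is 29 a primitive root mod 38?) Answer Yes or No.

φ(38) = φ(2)·φ(19) = 1·18 = 18 = 2 · 3^2.
29 is a primitive root mod 38 iff 29^(φ(38)/q) ≢ 1 for every prime q | φ(38), i.e. q ∈ {2, 3}.
29^9 ≡ 37 (mod 38)  [q = 2: ≢ 1 ✓]
29^6 ≡ 11 (mod 38)  [q = 3: ≢ 1 ✓]
None equal 1, so ord_38(29) = 18: 29 is a primitive root.

Yes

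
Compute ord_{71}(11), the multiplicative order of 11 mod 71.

70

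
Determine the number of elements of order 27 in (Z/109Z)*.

18

φ(109) = 109 − 1 = 108 = 2^2 · 3^3.
Since (Z/109Z)^× is cyclic of order 108, the number of elements of order d is φ(d) when d | 108 and 0 otherwise.
27 = 3^3 divides 108, and φ(27) = 18.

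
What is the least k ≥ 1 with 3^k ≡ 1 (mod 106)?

52

The order of 3 must divide φ(106) = φ(2)·φ(53) = 1·52 = 52 = 2^2 · 13.
Divisors of 52: 1, 2, 4, 13, 26, 52.
Compute 3^d (mod 106) for the divisors d until we hit 1:
3^1 ≡ 3 (mod 106)
3^2 ≡ 9 (mod 106)
3^4 ≡ 81 (mod 106)
3^13 ≡ 83 (mod 106)
3^26 ≡ 105 (mod 106)
3^52 ≡ 1 (mod 106) ✓
Hence ord(3) = 52.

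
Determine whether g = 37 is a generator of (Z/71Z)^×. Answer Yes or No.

No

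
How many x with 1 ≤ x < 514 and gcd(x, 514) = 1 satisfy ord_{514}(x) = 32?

φ(514) = φ(2)·φ(257) = 1·256 = 256 = 2^8.
Since (Z/514Z)^× is cyclic of order 256, the number of elements of order d is φ(d) when d | 256 and 0 otherwise.
32 = 2^5 divides 256, and φ(32) = 16.

16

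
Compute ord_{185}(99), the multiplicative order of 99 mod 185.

ord(99) | φ(185) = φ(5·37) = (5−1)·(37−1) = 4·36 = 144 = 2^4 · 3^2.
Divisors of 144: 1, 2, 3, 4, 6, 8, 9, 12, 16, 18, 24, 36, 48, 72, 144.
Compute 99^d (mod 185) for the divisors d until we hit 1:
99^1 ≡ 99 (mod 185)
99^2 ≡ 181 (mod 185)
99^3 ≡ 159 (mod 185)
99^4 ≡ 16 (mod 185)
99^6 ≡ 121 (mod 185)
99^8 ≡ 71 (mod 185)
99^9 ≡ 184 (mod 185)
99^12 ≡ 26 (mod 185)
99^16 ≡ 46 (mod 185)
99^18 ≡ 1 (mod 185) ✓
Therefore the multiplicative order of 99 modulo 185 is 18.

18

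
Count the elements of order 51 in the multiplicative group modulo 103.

32

φ(103) = 103 − 1 = 102 = 2 · 3 · 17.
Since (Z/103Z)^× is cyclic of order 102, the number of elements of order d is φ(d) when d | 102 and 0 otherwise.
51 = 3 · 17 divides 102, and φ(51) = 32.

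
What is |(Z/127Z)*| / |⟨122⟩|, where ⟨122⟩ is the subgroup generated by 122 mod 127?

6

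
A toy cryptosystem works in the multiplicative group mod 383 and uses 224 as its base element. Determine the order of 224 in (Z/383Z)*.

191

Since 224 ∈ (Z/383Z)^×, its order divides φ(383) = 383 − 1 = 382 = 2 · 191.
Divisors of 382: 1, 2, 191, 382.
Check 224^d mod 383 for each divisor in increasing order:
224^1 ≡ 224 (mod 383)
224^2 ≡ 3 (mod 383)
224^191 ≡ 1 (mod 383) ✓
The smallest such exponent is 191, so the order of 224 is 191.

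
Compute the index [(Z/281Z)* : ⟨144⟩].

2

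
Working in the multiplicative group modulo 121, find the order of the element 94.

ord(94) | φ(121) = φ(11^2) = 11·(11−1) = 110 = 2 · 5 · 11.
Divisors of 110: 1, 2, 5, 10, 11, 22, 55, 110.
Compute 94^d (mod 121) for the divisors d until we hit 1:
94^1 ≡ 94
94^2 ≡ 3
94^5 ≡ 120
94^10 ≡ 1
The smallest such exponent is 10, so the order of 94 is 10.

10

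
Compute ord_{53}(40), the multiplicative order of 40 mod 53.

By Lagrange's theorem, ord_53(40) divides φ(53) = 53 − 1 = 52 = 2^2 · 13.
Divisors of 52: 1, 2, 4, 13, 26, 52.
Compute 40^d (mod 53) for the divisors d until we hit 1:
40^1 ≡ 40 (mod 53)
40^2 ≡ 10 (mod 53)
40^4 ≡ 47 (mod 53)
40^13 ≡ 52 (mod 53)
40^26 ≡ 1 (mod 53) ✓
So ord_53(40) = 26.

26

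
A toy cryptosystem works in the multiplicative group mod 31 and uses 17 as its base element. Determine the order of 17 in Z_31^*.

30

The order of 17 must divide φ(31) = 31 − 1 = 30 = 2 · 3 · 5.
Divisors of 30: 1, 2, 3, 5, 6, 10, 15, 30.
Check 17^d mod 31 for each divisor in increasing order:
17^1 ≡ 17 (mod 31)
17^2 ≡ 10 (mod 31)
17^3 ≡ 15 (mod 31)
17^5 ≡ 26 (mod 31)
17^6 ≡ 8 (mod 31)
17^10 ≡ 25 (mod 31)
17^15 ≡ 30 (mod 31)
17^30 ≡ 1 (mod 31) ✓
The smallest such exponent is 30, so the order of 17 is 30.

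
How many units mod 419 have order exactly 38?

φ(419) = 419 − 1 = 418 = 2 · 11 · 19.
(Z/419Z)^× is cyclic (|G| = 418); a cyclic group of order m has exactly φ(d) elements of each order d | m, and none otherwise.
38 = 2 · 19 divides 418, and φ(38) = 18.

18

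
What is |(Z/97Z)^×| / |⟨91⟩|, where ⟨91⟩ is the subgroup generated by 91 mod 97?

8

Since 91 ∈ (Z/97Z)^×, its order divides φ(97) = 97 − 1 = 96 = 2^5 · 3.
Divisors of 96: 1, 2, 3, 4, 6, 8, 12, 16, 24, 32, 48, 96.
Test each divisor d:
91^1 ≡ 91 (mod 97)
91^2 ≡ 36 (mod 97)
91^3 ≡ 75 (mod 97)
91^4 ≡ 35 (mod 97)
91^6 ≡ 96 (mod 97)
91^8 ≡ 61 (mod 97)
91^12 ≡ 1 (mod 97) ✓
Thus |⟨91⟩| = ord(91) = 12.
[(Z/97Z)^× : ⟨91⟩] = 96/12 = 8.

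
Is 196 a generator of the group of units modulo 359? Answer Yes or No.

φ(359) = 359 − 1 = 358 = 2 · 179.
An element g generates (Z/359Z)^× iff g^(358/q) ≢ 1 (mod 359) for each prime q ∈ {2, 179}.
196^179 ≡ 1 (mod 359)  [q = 2: ≡ 1 ✗]
196^2 ≡ 3 (mod 359)  [q = 179: ≢ 1 ✓]
196^179 ≡ 1 shows ord(196) | 179, strictly less than φ(359); not a primitive root.

No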